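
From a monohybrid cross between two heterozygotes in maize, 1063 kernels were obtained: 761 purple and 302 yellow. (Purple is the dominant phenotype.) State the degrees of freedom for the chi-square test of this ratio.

For a monohybrid cross between heterozygotes with complete dominance, the expected phenotypic ratio is 3:1.
A goodness-of-fit test with 2 phenotype classes has df = 2 − 1 = 1.

1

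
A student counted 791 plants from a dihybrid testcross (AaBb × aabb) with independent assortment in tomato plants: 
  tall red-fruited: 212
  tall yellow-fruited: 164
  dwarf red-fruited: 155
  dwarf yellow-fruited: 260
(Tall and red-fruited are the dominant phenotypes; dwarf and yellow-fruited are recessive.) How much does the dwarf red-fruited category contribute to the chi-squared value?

A dihybrid testcross with independent assortment gives a 1:1:1:1 ratio.
Under the 1:1:1:1 hypothesis (Σ ratio = 4, N = 791):
  tall red-fruited: 791 × 1/4 = 197.75
  tall yellow-fruited: 791 × 1/4 = 197.75
  dwarf red-fruited: 791 × 1/4 = 197.75
  dwarf yellow-fruited: 791 × 1/4 = 197.75
Contribution of dwarf red-fruited: (155 − 197.75)² / 197.75 = 9.2418

9.242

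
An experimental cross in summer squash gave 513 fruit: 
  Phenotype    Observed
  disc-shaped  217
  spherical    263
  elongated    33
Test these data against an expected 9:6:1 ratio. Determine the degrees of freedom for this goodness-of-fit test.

2

A goodness-of-fit test with 3 phenotype classes has df = 3 − 1 = 2.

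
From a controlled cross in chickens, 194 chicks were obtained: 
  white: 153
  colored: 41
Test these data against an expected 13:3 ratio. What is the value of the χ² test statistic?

Expected counts for N = 194 under a 13:3 ratio (total parts = 16):
  white: 194 × 13/16 = 157.625
  colored: 194 × 3/16 = 36.375
χ² = Σ (O − E)² / E
  white: (153 − 157.625)² / 157.625 = 0.1357
  colored: (41 − 36.375)² / 36.375 = 0.5881
χ² = 0.1357 + 0.5881 = 0.7238 ≈ 0.724

0.724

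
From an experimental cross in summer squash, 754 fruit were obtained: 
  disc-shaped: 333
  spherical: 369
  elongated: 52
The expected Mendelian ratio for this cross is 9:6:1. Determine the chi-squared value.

46.393

Total ratio parts = 16. Expected numbers out of 754:
  disc-shaped: 754 × 9/16 = 424.125
  spherical: 754 × 6/16 = 282.75
  elongated: 754 × 1/16 = 47.125
χ² = Σ (O − E)² / E
  disc-shaped: (333 − 424.125)² / 424.125 = 19.5786
  spherical: (369 − 282.75)² / 282.75 = 26.3097
  elongated: (52 − 47.125)² / 47.125 = 0.5043
χ² = 19.5786 + 26.3097 + 0.5043 = 46.3926 ≈ 46.393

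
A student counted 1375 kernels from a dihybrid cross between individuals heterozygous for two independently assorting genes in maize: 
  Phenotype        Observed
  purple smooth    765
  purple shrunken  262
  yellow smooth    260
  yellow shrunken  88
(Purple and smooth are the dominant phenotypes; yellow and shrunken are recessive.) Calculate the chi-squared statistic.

A dihybrid F₂ with independent assortment and complete dominance at both loci gives a 9:3:3:1 phenotypic ratio.
Under the 9:3:3:1 hypothesis (Σ ratio = 16, N = 1375):
  purple smooth: 1375 × 9/16 = 773.4375
  purple shrunken: 1375 × 3/16 = 257.8125
  yellow smooth: 1375 × 3/16 = 257.8125
  yellow shrunken: 1375 × 1/16 = 85.9375
χ² = Σ (O − E)² / E
  purple smooth: (765 − 773.4375)² / 773.4375 = 0.0920
  purple shrunken: (262 − 257.8125)² / 257.8125 = 0.0680
  yellow smooth: (260 − 257.8125)² / 257.8125 = 0.0186
  yellow shrunken: (88 − 85.9375)² / 85.9375 = 0.0495
χ² = 0.0920 + 0.0680 + 0.0186 + 0.0495 = 0.2281 ≈ 0.228

0.228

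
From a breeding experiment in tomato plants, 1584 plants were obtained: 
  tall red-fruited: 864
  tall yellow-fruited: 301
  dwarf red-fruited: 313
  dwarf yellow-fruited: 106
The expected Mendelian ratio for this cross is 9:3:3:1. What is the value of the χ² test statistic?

Total ratio parts = 16. Expected numbers out of 1584:
  tall red-fruited: 1584 × 9/16 = 891
  tall yellow-fruited: 1584 × 3/16 = 297
  dwarf red-fruited: 1584 × 3/16 = 297
  dwarf yellow-fruited: 1584 × 1/16 = 99
χ² = Σ (O − E)² / E
  tall red-fruited: (864 − 891)² / 891 = 0.8182
  tall yellow-fruited: (301 − 297)² / 297 = 0.0539
  dwarf red-fruited: (313 − 297)² / 297 = 0.8620
  dwarf yellow-fruited: (106 − 99)² / 99 = 0.4949
χ² = 0.8182 + 0.0539 + 0.8620 + 0.4949 = 2.229

2.229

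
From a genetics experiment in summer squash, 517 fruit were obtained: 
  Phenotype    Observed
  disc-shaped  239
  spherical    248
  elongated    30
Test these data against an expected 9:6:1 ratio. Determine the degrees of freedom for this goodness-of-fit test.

2

A goodness-of-fit test with 3 phenotype classes has df = 3 − 1 = 2.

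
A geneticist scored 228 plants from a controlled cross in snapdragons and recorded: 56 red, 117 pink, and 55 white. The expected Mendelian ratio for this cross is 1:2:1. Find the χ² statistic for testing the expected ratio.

0.167

Total ratio parts = 4. Expected numbers out of 228:
  red: 228 × 1/4 = 57
  pink: 228 × 2/4 = 114
  white: 228 × 1/4 = 57
χ² = Σ (O − E)² / E
  red: (56 − 57)² / 57 = 0.0175
  pink: (117 − 114)² / 114 = 0.0789
  white: (55 − 57)² / 57 = 0.0702
χ² = 0.0175 + 0.0789 + 0.0702 = 0.1666 ≈ 0.167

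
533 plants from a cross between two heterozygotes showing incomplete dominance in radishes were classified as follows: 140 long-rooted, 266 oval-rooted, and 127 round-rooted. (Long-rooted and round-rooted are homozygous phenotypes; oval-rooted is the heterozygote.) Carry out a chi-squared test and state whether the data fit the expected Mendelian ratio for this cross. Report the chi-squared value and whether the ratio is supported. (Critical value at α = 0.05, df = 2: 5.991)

With incomplete dominance, a heterozygote × heterozygote cross gives a 1:2:1 phenotypic ratio.
Total ratio parts = 4. Expected numbers out of 533:
  long-rooted: 533 × 1/4 = 133.25
  oval-rooted: 533 × 2/4 = 266.5
  round-rooted: 533 × 1/4 = 133.25
χ² = Σ (O − E)² / E
  long-rooted: (140 − 133.25)² / 133.25 = 0.3419
  oval-rooted: (266 − 266.5)² / 266.5 = 0.0009
  round-rooted: (127 − 133.25)² / 133.25 = 0.2932
χ² = 0.3419 + 0.0009 + 0.2932 = 0.636
Degrees of freedom = 3 − 1 = 2; critical value at α = 0.05 is 5.991.
Since 0.636 < 5.991, we fail to reject the null hypothesis — the data are consistent with the 1:2:1 ratio.

0.636; consistent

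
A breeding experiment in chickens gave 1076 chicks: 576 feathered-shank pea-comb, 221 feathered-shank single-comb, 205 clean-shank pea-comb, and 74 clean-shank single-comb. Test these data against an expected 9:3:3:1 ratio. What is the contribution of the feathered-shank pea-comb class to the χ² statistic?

Total ratio parts = 16. Expected numbers out of 1076:
  feathered-shank pea-comb: 1076 × 9/16 = 605.25
  feathered-shank single-comb: 1076 × 3/16 = 201.75
  clean-shank pea-comb: 1076 × 3/16 = 201.75
  clean-shank single-comb: 1076 × 1/16 = 67.25
Contribution of feathered-shank pea-comb: (576 − 605.25)² / 605.25 = 1.4136

1.414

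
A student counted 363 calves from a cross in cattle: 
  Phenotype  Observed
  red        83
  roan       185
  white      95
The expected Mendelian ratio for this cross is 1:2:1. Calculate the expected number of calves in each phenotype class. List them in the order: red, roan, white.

90.75, 181.5, 90.75

Total ratio parts = 4. Expected numbers out of 363:
  red: 363 × 1/4 = 90.75
  roan: 363 × 2/4 = 181.5
  white: 363 × 1/4 = 90.75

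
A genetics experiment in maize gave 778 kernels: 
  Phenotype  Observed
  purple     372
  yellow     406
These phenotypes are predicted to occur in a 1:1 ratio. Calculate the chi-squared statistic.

1.486

Total ratio parts = 2. Expected numbers out of 778:
  purple: 778 × 1/2 = 389
  yellow: 778 × 1/2 = 389
χ² = Σ (O − E)² / E
  purple: (372 − 389)² / 389 = 0.7429
  yellow: (406 − 389)² / 389 = 0.7429
χ² = 0.7429 + 0.7429 = 1.4858 ≈ 1.486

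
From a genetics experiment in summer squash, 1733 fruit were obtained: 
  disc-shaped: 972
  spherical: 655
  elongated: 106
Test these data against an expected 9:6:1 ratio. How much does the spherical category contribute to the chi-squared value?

0.040

Expected counts for N = 1733 under a 9:6:1 ratio (total parts = 16):
  disc-shaped: 1733 × 9/16 = 974.8125
  spherical: 1733 × 6/16 = 649.875
  elongated: 1733 × 1/16 = 108.3125
Contribution of spherical: (655 − 649.875)² / 649.875 = 0.0404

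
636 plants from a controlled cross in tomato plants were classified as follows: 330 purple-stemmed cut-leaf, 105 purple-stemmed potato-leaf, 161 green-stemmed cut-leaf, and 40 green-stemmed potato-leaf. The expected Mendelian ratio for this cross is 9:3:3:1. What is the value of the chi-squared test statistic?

18.474

Expected counts for N = 636 under a 9:3:3:1 ratio (total parts = 16):
  purple-stemmed cut-leaf: 636 × 9/16 = 357.75
  purple-stemmed potato-leaf: 636 × 3/16 = 119.25
  green-stemmed cut-leaf: 636 × 3/16 = 119.25
  green-stemmed potato-leaf: 636 × 1/16 = 39.75
χ² = Σ (O − E)² / E
  purple-stemmed cut-leaf: (330 − 357.75)² / 357.75 = 2.1525
  purple-stemmed potato-leaf: (105 − 119.25)² / 119.25 = 1.7028
  green-stemmed cut-leaf: (161 − 119.25)² / 119.25 = 14.6169
  green-stemmed potato-leaf: (40 − 39.75)² / 39.75 = 0.0016
χ² = 2.1525 + 1.7028 + 14.6169 + 0.0016 = 18.4738 ≈ 18.474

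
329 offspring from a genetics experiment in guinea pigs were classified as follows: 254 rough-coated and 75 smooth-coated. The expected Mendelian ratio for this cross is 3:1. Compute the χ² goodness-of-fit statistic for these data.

Under the 3:1 hypothesis (Σ ratio = 4, N = 329):
  rough-coated: 329 × 3/4 = 246.75
  smooth-coated: 329 × 1/4 = 82.25
χ² = Σ (O − E)² / E
  rough-coated: (254 − 246.75)² / 246.75 = 0.2130
  smooth-coated: (75 − 82.25)² / 82.25 = 0.6391
χ² = 0.2130 + 0.6391 = 0.8521 ≈ 0.852

0.852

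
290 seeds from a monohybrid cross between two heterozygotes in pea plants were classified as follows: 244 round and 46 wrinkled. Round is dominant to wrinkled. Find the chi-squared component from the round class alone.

3.229

For a monohybrid cross between heterozygotes with complete dominance, the expected phenotypic ratio is 3:1.
Expected counts for N = 290 under a 3:1 ratio (total parts = 4):
  round: 290 × 3/4 = 217.5
  wrinkled: 290 × 1/4 = 72.5
Contribution of round: (244 − 217.5)² / 217.5 = 3.2287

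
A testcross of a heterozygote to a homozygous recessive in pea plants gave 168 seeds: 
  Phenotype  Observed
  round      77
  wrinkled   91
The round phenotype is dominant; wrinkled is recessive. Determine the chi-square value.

1.167

A testcross of a heterozygote (Aa × aa) gives a 1:1 phenotypic ratio.
Total ratio parts = 2. Expected numbers out of 168:
  round: 168 × 1/2 = 84
  wrinkled: 168 × 1/2 = 84
χ² = Σ (O − E)² / E
  round: (77 − 84)² / 84 = 0.5833
  wrinkled: (91 − 84)² / 84 = 0.5833
χ² = 0.5833 + 0.5833 = 1.1666 ≈ 1.167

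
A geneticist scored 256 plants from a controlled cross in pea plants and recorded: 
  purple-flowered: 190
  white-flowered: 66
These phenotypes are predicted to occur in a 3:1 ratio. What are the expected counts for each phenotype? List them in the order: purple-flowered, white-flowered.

Total ratio parts = 4. Expected numbers out of 256:
  purple-flowered: 256 × 3/4 = 192
  white-flowered: 256 × 1/4 = 64

192, 64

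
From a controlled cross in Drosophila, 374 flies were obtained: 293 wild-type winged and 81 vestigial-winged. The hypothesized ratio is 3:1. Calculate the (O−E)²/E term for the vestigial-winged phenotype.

1.671

Expected counts for N = 374 under a 3:1 ratio (total parts = 4):
  wild-type winged: 374 × 3/4 = 280.5
  vestigial-winged: 374 × 1/4 = 93.5
Contribution of vestigial-winged: (81 − 93.5)² / 93.5 = 1.6711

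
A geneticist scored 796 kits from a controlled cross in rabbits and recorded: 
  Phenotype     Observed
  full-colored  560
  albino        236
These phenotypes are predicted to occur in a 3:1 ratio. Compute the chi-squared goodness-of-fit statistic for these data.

9.173

The 3:1 ratio has 4 parts, so with N = 796 the expected counts are:
  full-colored: 796 × 3/4 = 597
  albino: 796 × 1/4 = 199
χ² = Σ (O − E)² / E
  full-colored: (560 − 597)² / 597 = 2.2931
  albino: (236 − 199)² / 199 = 6.8794
χ² = 2.2931 + 6.8794 = 9.1725 ≈ 9.173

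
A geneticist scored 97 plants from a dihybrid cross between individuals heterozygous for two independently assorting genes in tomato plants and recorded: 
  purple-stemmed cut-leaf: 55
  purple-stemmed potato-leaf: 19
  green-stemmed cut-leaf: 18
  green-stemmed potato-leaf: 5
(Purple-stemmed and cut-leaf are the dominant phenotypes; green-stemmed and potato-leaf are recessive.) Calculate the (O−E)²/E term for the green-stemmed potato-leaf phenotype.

A dihybrid F₂ with independent assortment and complete dominance at both loci gives a 9:3:3:1 phenotypic ratio.
Total ratio parts = 16. Expected numbers out of 97:
  purple-stemmed cut-leaf: 97 × 9/16 = 54.5625
  purple-stemmed potato-leaf: 97 × 3/16 = 18.1875
  green-stemmed cut-leaf: 97 × 3/16 = 18.1875
  green-stemmed potato-leaf: 97 × 1/16 = 6.0625
Contribution of green-stemmed potato-leaf: (5 − 6.0625)² / 6.0625 = 0.1862

0.186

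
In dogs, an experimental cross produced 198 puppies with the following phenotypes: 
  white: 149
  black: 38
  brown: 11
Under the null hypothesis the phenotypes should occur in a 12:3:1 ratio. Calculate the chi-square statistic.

Total ratio parts = 16. Expected numbers out of 198:
  white: 198 × 12/16 = 148.5
  black: 198 × 3/16 = 37.125
  brown: 198 × 1/16 = 12.375
χ² = Σ (O − E)² / E
  white: (149 − 148.5)² / 148.5 = 0.0017
  black: (38 − 37.125)² / 37.125 = 0.0206
  brown: (11 − 12.375)² / 12.375 = 0.1528
χ² = 0.0017 + 0.0206 + 0.1528 = 0.1751 ≈ 0.175

0.175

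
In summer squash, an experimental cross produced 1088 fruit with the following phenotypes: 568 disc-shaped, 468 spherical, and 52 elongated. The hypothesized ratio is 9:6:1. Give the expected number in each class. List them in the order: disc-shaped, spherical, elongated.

612, 408, 68

The 9:6:1 ratio has 16 parts, so with N = 1088 the expected counts are:
  disc-shaped: 1088 × 9/16 = 612
  spherical: 1088 × 6/16 = 408
  elongated: 1088 × 1/16 = 68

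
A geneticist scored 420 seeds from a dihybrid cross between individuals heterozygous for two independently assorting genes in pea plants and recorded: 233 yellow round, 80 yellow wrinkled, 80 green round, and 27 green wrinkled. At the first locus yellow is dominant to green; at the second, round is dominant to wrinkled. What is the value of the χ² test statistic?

0.106

A dihybrid F₂ with independent assortment and complete dominance at both loci gives a 9:3:3:1 phenotypic ratio.
Total ratio parts = 16. Expected numbers out of 420:
  yellow round: 420 × 9/16 = 236.25
  yellow wrinkled: 420 × 3/16 = 78.75
  green round: 420 × 3/16 = 78.75
  green wrinkled: 420 × 1/16 = 26.25
χ² = Σ (O − E)² / E
  yellow round: (233 − 236.25)² / 236.25 = 0.0447
  yellow wrinkled: (80 − 78.75)² / 78.75 = 0.0198
  green round: (80 − 78.75)² / 78.75 = 0.0198
  green wrinkled: (27 − 26.25)² / 26.25 = 0.0214
χ² = 0.0447 + 0.0198 + 0.0198 + 0.0214 = 0.1057 ≈ 0.106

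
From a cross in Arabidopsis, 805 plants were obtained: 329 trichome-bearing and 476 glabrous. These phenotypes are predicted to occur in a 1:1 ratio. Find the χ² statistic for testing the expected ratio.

Under the 1:1 hypothesis (Σ ratio = 2, N = 805):
  trichome-bearing: 805 × 1/2 = 402.5
  glabrous: 805 × 1/2 = 402.5
χ² = Σ (O − E)² / E
  trichome-bearing: (329 − 402.5)² / 402.5 = 13.4217
  glabrous: (476 − 402.5)² / 402.5 = 13.4217
χ² = 13.4217 + 13.4217 = 26.8434 ≈ 26.843

26.843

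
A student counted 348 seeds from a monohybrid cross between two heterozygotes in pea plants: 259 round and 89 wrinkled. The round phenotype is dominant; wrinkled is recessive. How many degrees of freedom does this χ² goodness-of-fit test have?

1

For a monohybrid cross between heterozygotes with complete dominance, the expected phenotypic ratio is 3:1.
A goodness-of-fit test with 2 phenotype classes has df = 2 − 1 = 1.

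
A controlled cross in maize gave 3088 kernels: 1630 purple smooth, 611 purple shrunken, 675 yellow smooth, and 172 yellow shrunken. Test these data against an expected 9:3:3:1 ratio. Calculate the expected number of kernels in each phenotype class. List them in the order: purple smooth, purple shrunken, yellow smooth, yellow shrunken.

Expected counts for N = 3088 under a 9:3:3:1 ratio (total parts = 16):
  purple smooth: 3088 × 9/16 = 1737
  purple shrunken: 3088 × 3/16 = 579
  yellow smooth: 3088 × 3/16 = 579
  yellow shrunken: 3088 × 1/16 = 193

1737, 579, 579, 193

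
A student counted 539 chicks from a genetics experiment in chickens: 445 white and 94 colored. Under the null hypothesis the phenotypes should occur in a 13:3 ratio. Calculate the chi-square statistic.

Total ratio parts = 16. Expected numbers out of 539:
  white: 539 × 13/16 = 437.9375
  colored: 539 × 3/16 = 101.0625
χ² = Σ (O − E)² / E
  white: (445 − 437.9375)² / 437.9375 = 0.1139
  colored: (94 − 101.0625)² / 101.0625 = 0.4935
χ² = 0.1139 + 0.4935 = 0.6074 ≈ 0.607

0.607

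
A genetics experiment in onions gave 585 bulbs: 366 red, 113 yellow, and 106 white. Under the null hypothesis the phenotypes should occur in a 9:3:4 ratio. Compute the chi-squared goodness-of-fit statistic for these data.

Under the 9:3:4 hypothesis (Σ ratio = 16, N = 585):
  red: 585 × 9/16 = 329.0625
  yellow: 585 × 3/16 = 109.6875
  white: 585 × 4/16 = 146.25
χ² = Σ (O − E)² / E
  red: (366 − 329.0625)² / 329.0625 = 4.1463
  yellow: (113 − 109.6875)² / 109.6875 = 0.1000
  white: (106 − 146.25)² / 146.25 = 11.0774
χ² = 4.1463 + 0.1000 + 11.0774 = 15.3237 ≈ 15.324

15.324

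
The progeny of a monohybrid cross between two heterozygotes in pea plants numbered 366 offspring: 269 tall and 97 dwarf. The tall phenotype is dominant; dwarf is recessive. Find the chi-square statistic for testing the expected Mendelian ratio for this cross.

0.441

For a monohybrid cross between heterozygotes with complete dominance, the expected phenotypic ratio is 3:1.
Total ratio parts = 4. Expected numbers out of 366:
  tall: 366 × 3/4 = 274.5
  dwarf: 366 × 1/4 = 91.5
χ² = Σ (O − E)² / E
  tall: (269 − 274.5)² / 274.5 = 0.1102
  dwarf: (97 − 91.5)² / 91.5 = 0.3306
χ² = 0.1102 + 0.3306 = 0.4408 ≈ 0.441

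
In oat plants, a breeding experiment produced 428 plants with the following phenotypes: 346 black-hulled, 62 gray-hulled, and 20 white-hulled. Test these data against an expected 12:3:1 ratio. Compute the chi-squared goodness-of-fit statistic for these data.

The 12:3:1 ratio has 16 parts, so with N = 428 the expected counts are:
  black-hulled: 428 × 12/16 = 321
  gray-hulled: 428 × 3/16 = 80.25
  white-hulled: 428 × 1/16 = 26.75
χ² = Σ (O − E)² / E
  black-hulled: (346 − 321)² / 321 = 1.9470
  gray-hulled: (62 − 80.25)² / 80.25 = 4.1503
  white-hulled: (20 − 26.75)² / 26.75 = 1.7033
χ² = 1.9470 + 4.1503 + 1.7033 = 7.8006 ≈ 7.801

7.801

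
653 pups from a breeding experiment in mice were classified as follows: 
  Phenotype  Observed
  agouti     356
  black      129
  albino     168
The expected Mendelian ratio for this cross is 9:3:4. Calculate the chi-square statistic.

0.838

Total ratio parts = 16. Expected numbers out of 653:
  agouti: 653 × 9/16 = 367.3125
  black: 653 × 3/16 = 122.4375
  albino: 653 × 4/16 = 163.25
χ² = Σ (O − E)² / E
  agouti: (356 − 367.3125)² / 367.3125 = 0.3484
  black: (129 − 122.4375)² / 122.4375 = 0.3517
  albino: (168 − 163.25)² / 163.25 = 0.1382
χ² = 0.3484 + 0.3517 + 0.1382 = 0.8383 ≈ 0.838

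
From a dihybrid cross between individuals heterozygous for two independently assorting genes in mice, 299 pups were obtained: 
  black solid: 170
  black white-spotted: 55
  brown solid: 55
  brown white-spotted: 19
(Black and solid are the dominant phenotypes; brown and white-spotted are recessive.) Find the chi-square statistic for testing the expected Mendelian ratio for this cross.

A dihybrid F₂ with independent assortment and complete dominance at both loci gives a 9:3:3:1 phenotypic ratio.
Expected counts for N = 299 under a 9:3:3:1 ratio (total parts = 16):
  black solid: 299 × 9/16 = 168.1875
  black white-spotted: 299 × 3/16 = 56.0625
  brown solid: 299 × 3/16 = 56.0625
  brown white-spotted: 299 × 1/16 = 18.6875
χ² = Σ (O − E)² / E
  black solid: (170 − 168.1875)² / 168.1875 = 0.0195
  black white-spotted: (55 − 56.0625)² / 56.0625 = 0.0201
  brown solid: (55 − 56.0625)² / 56.0625 = 0.0201
  brown white-spotted: (19 − 18.6875)² / 18.6875 = 0.0052
χ² = 0.0195 + 0.0201 + 0.0201 + 0.0052 = 0.0649 ≈ 0.065

0.065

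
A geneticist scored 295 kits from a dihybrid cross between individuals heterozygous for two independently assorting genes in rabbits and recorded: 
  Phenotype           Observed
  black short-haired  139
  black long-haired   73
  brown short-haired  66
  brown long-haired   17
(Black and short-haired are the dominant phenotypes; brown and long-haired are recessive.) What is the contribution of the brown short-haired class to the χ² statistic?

2.065

A dihybrid F₂ with independent assortment and complete dominance at both loci gives a 9:3:3:1 phenotypic ratio.
Expected counts for N = 295 under a 9:3:3:1 ratio (total parts = 16):
  black short-haired: 295 × 9/16 = 165.9375
  black long-haired: 295 × 3/16 = 55.3125
  brown short-haired: 295 × 3/16 = 55.3125
  brown long-haired: 295 × 1/16 = 18.4375
Contribution of brown short-haired: (66 − 55.3125)² / 55.3125 = 2.0650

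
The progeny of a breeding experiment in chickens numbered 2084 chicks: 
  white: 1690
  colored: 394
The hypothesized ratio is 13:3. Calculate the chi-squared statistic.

Expected counts for N = 2084 under a 13:3 ratio (total parts = 16):
  white: 2084 × 13/16 = 1693.25
  colored: 2084 × 3/16 = 390.75
χ² = Σ (O − E)² / E
  white: (1690 − 1693.25)² / 1693.25 = 0.0062
  colored: (394 − 390.75)² / 390.75 = 0.0270
χ² = 0.0062 + 0.0270 = 0.0332 ≈ 0.033

0.033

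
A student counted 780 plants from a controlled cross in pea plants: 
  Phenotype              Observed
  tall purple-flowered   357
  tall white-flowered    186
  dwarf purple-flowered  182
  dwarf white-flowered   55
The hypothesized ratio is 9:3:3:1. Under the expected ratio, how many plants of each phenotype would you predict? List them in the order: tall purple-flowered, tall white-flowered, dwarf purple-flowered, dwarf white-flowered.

Expected counts for N = 780 under a 9:3:3:1 ratio (total parts = 16):
  tall purple-flowered: 780 × 9/16 = 438.75
  tall white-flowered: 780 × 3/16 = 146.25
  dwarf purple-flowered: 780 × 3/16 = 146.25
  dwarf white-flowered: 780 × 1/16 = 48.75

438.75, 146.25, 146.25, 48.75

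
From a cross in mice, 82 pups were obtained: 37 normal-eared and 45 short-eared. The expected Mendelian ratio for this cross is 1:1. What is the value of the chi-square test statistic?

0.780

The 1:1 ratio has 2 parts, so with N = 82 the expected counts are:
  normal-eared: 82 × 1/2 = 41
  short-eared: 82 × 1/2 = 41
χ² = Σ (O − E)² / E
  normal-eared: (37 − 41)² / 41 = 0.3902
  short-eared: (45 − 41)² / 41 = 0.3902
χ² = 0.3902 + 0.3902 = 0.7804 ≈ 0.780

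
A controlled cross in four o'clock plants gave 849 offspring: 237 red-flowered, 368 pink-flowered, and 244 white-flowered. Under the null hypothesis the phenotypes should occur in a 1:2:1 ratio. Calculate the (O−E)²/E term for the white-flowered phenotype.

4.749

Expected counts for N = 849 under a 1:2:1 ratio (total parts = 4):
  red-flowered: 849 × 1/4 = 212.25
  pink-flowered: 849 × 2/4 = 424.5
  white-flowered: 849 × 1/4 = 212.25
Contribution of white-flowered: (244 − 212.25)² / 212.25 = 4.7494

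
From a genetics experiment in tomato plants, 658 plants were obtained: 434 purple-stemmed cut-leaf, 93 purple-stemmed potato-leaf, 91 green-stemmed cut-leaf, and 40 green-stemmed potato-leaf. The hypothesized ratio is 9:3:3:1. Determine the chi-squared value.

Total ratio parts = 16. Expected numbers out of 658:
  purple-stemmed cut-leaf: 658 × 9/16 = 370.125
  purple-stemmed potato-leaf: 658 × 3/16 = 123.375
  green-stemmed cut-leaf: 658 × 3/16 = 123.375
  green-stemmed potato-leaf: 658 × 1/16 = 41.125
χ² = Σ (O − E)² / E
  purple-stemmed cut-leaf: (434 − 370.125)² / 370.125 = 11.0233
  purple-stemmed potato-leaf: (93 − 123.375)² / 123.375 = 7.4783
  green-stemmed cut-leaf: (91 − 123.375)² / 123.375 = 8.4956
  green-stemmed potato-leaf: (40 − 41.125)² / 41.125 = 0.0308
χ² = 11.0233 + 7.4783 + 8.4956 + 0.0308 = 27.028

27.028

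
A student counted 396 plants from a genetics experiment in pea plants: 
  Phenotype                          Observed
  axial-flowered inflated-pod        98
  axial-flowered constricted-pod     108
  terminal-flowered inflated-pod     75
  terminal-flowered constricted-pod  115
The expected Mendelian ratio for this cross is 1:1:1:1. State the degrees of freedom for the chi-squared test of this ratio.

3

A goodness-of-fit test with 4 phenotype classes has df = 4 − 1 = 3.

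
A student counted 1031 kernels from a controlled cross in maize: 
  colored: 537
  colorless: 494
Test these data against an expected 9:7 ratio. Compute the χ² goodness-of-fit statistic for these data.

7.266

Under the 9:7 hypothesis (Σ ratio = 16, N = 1031):
  colored: 1031 × 9/16 = 579.9375
  colorless: 1031 × 7/16 = 451.0625
χ² = Σ (O − E)² / E
  colored: (537 − 579.9375)² / 579.9375 = 3.1790
  colorless: (494 − 451.0625)² / 451.0625 = 4.0873
χ² = 3.1790 + 4.0873 = 7.2663 ≈ 7.266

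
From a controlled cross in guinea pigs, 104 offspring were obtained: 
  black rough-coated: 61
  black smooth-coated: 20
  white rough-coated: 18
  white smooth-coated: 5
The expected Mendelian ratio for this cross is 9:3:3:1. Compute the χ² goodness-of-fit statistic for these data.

The 9:3:3:1 ratio has 16 parts, so with N = 104 the expected counts are:
  black rough-coated: 104 × 9/16 = 58.5
  black smooth-coated: 104 × 3/16 = 19.5
  white rough-coated: 104 × 3/16 = 19.5
  white smooth-coated: 104 × 1/16 = 6.5
χ² = Σ (O − E)² / E
  black rough-coated: (61 − 58.5)² / 58.5 = 0.1068
  black smooth-coated: (20 − 19.5)² / 19.5 = 0.0128
  white rough-coated: (18 − 19.5)² / 19.5 = 0.1154
  white smooth-coated: (5 − 6.5)² / 6.5 = 0.3462
χ² = 0.1068 + 0.0128 + 0.1154 + 0.3462 = 0.5812 ≈ 0.581

0.581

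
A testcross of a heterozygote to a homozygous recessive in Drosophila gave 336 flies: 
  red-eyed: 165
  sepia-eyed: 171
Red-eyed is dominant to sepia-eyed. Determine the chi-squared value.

A testcross of a heterozygote (Aa × aa) gives a 1:1 phenotypic ratio.
Under the 1:1 hypothesis (Σ ratio = 2, N = 336):
  red-eyed: 336 × 1/2 = 168
  sepia-eyed: 336 × 1/2 = 168
χ² = Σ (O − E)² / E
  red-eyed: (165 − 168)² / 168 = 0.0536
  sepia-eyed: (171 − 168)² / 168 = 0.0536
χ² = 0.0536 + 0.0536 = 0.1072 ≈ 0.107

0.107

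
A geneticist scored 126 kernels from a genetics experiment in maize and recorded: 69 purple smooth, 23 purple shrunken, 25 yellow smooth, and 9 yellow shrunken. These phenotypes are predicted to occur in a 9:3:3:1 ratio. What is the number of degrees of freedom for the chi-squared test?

3

A goodness-of-fit test with 4 phenotype classes has df = 4 − 1 = 3.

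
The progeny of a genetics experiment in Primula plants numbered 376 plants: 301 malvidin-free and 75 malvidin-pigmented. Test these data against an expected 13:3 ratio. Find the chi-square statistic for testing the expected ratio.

The 13:3 ratio has 16 parts, so with N = 376 the expected counts are:
  malvidin-free: 376 × 13/16 = 305.5
  malvidin-pigmented: 376 × 3/16 = 70.5
χ² = Σ (O − E)² / E
  malvidin-free: (301 − 305.5)² / 305.5 = 0.0663
  malvidin-pigmented: (75 − 70.5)² / 70.5 = 0.2872
χ² = 0.0663 + 0.2872 = 0.3535 ≈ 0.354

0.354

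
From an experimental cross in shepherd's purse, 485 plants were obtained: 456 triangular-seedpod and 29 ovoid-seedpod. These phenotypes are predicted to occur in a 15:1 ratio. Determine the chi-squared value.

0.061

Expected counts for N = 485 under a 15:1 ratio (total parts = 16):
  triangular-seedpod: 485 × 15/16 = 454.6875
  ovoid-seedpod: 485 × 1/16 = 30.3125
χ² = Σ (O − E)² / E
  triangular-seedpod: (456 − 454.6875)² / 454.6875 = 0.0038
  ovoid-seedpod: (29 − 30.3125)² / 30.3125 = 0.0568
χ² = 0.0038 + 0.0568 = 0.0606 ≈ 0.061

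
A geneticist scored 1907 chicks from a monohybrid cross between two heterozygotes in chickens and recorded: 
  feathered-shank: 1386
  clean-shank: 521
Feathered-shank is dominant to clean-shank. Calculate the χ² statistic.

For a monohybrid cross between heterozygotes with complete dominance, the expected phenotypic ratio is 3:1.
Under the 3:1 hypothesis (Σ ratio = 4, N = 1907):
  feathered-shank: 1907 × 3/4 = 1430.25
  clean-shank: 1907 × 1/4 = 476.75
χ² = Σ (O − E)² / E
  feathered-shank: (1386 − 1430.25)² / 1430.25 = 1.3690
  clean-shank: (521 − 476.75)² / 476.75 = 4.1071
χ² = 1.3690 + 4.1071 = 5.4761 ≈ 5.476

5.476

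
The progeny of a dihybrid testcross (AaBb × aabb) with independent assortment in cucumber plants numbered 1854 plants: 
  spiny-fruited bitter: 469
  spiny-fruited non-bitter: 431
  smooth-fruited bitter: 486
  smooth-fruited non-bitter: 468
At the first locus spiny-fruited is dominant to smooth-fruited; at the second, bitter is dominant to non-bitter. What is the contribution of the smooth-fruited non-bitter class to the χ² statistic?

A dihybrid testcross with independent assortment gives a 1:1:1:1 ratio.
Under the 1:1:1:1 hypothesis (Σ ratio = 4, N = 1854):
  spiny-fruited bitter: 1854 × 1/4 = 463.5
  spiny-fruited non-bitter: 1854 × 1/4 = 463.5
  smooth-fruited bitter: 1854 × 1/4 = 463.5
  smooth-fruited non-bitter: 1854 × 1/4 = 463.5
Contribution of smooth-fruited non-bitter: (468 − 463.5)² / 463.5 = 0.0437

0.044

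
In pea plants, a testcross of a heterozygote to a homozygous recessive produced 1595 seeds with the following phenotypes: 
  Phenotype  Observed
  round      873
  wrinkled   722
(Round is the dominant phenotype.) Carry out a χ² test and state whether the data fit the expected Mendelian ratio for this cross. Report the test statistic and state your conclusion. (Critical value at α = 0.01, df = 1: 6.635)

A testcross of a heterozygote (Aa × aa) gives a 1:1 phenotypic ratio.
Under the 1:1 hypothesis (Σ ratio = 2, N = 1595):
  round: 1595 × 1/2 = 797.5
  wrinkled: 1595 × 1/2 = 797.5
χ² = Σ (O − E)² / E
  round: (873 − 797.5)² / 797.5 = 7.1476
  wrinkled: (722 − 797.5)² / 797.5 = 7.1476
χ² = 7.1476 + 7.1476 = 14.2952 ≈ 14.295
Degrees of freedom = 2 − 1 = 1; critical value at α = 0.01 is 6.635.
Since 14.295 > 6.635, we reject the null hypothesis — the data do not fit the 1:1 ratio.

14.295; not consistent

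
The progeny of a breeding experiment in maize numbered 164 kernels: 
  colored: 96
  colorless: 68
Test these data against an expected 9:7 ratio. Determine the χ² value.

0.348

Expected counts for N = 164 under a 9:7 ratio (total parts = 16):
  colored: 164 × 9/16 = 92.25
  colorless: 164 × 7/16 = 71.75
χ² = Σ (O − E)² / E
  colored: (96 − 92.25)² / 92.25 = 0.1524
  colorless: (68 − 71.75)² / 71.75 = 0.1960
χ² = 0.1524 + 0.1960 = 0.3484 ≈ 0.348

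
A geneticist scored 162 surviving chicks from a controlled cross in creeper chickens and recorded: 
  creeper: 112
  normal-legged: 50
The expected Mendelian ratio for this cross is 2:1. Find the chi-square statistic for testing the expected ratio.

0.444

Under the 2:1 hypothesis (Σ ratio = 3, N = 162):
  creeper: 162 × 2/3 = 108
  normal-legged: 162 × 1/3 = 54
χ² = Σ (O − E)² / E
  creeper: (112 − 108)² / 108 = 0.1481
  normal-legged: (50 − 54)² / 54 = 0.2963
χ² = 0.1481 + 0.2963 = 0.4444 ≈ 0.444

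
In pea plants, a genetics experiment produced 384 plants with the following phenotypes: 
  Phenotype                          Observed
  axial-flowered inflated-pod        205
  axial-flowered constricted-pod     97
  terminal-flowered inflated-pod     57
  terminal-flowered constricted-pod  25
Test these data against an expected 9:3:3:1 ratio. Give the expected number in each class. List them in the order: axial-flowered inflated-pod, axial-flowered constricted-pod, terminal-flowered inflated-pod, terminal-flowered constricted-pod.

Total ratio parts = 16. Expected numbers out of 384:
  axial-flowered inflated-pod: 384 × 9/16 = 216
  axial-flowered constricted-pod: 384 × 3/16 = 72
  terminal-flowered inflated-pod: 384 × 3/16 = 72
  terminal-flowered constricted-pod: 384 × 1/16 = 24

216, 72, 72, 24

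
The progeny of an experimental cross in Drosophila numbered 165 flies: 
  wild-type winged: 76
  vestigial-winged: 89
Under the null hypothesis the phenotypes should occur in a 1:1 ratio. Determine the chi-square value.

1.024

Expected counts for N = 165 under a 1:1 ratio (total parts = 2):
  wild-type winged: 165 × 1/2 = 82.5
  vestigial-winged: 165 × 1/2 = 82.5
χ² = Σ (O − E)² / E
  wild-type winged: (76 − 82.5)² / 82.5 = 0.5121
  vestigial-winged: (89 − 82.5)² / 82.5 = 0.5121
χ² = 0.5121 + 0.5121 = 1.0242 ≈ 1.024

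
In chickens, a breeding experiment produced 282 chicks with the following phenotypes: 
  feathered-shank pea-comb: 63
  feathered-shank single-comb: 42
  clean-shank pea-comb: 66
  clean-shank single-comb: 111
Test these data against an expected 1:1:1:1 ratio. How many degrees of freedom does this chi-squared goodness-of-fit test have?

3

A goodness-of-fit test with 4 phenotype classes has df = 4 − 1 = 3.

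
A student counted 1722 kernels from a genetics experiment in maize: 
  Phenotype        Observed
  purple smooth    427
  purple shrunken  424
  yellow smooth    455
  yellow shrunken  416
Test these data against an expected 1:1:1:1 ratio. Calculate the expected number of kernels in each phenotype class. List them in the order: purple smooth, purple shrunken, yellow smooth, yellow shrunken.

430.5, 430.5, 430.5, 430.5

Expected counts for N = 1722 under a 1:1:1:1 ratio (total parts = 4):
  purple smooth: 1722 × 1/4 = 430.5
  purple shrunken: 1722 × 1/4 = 430.5
  yellow smooth: 1722 × 1/4 = 430.5
  yellow shrunken: 1722 × 1/4 = 430.5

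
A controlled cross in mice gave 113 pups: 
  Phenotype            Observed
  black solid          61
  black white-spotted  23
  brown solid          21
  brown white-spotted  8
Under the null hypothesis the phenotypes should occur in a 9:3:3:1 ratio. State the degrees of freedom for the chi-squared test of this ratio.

A goodness-of-fit test with 4 phenotype classes has df = 4 − 1 = 3.

3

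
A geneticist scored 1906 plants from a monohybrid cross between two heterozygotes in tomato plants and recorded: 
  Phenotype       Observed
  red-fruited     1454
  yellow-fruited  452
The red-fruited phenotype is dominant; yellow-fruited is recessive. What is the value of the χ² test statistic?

1.680

For a monohybrid cross between heterozygotes with complete dominance, the expected phenotypic ratio is 3:1.
Expected counts for N = 1906 under a 3:1 ratio (total parts = 4):
  red-fruited: 1906 × 3/4 = 1429.5
  yellow-fruited: 1906 × 1/4 = 476.5
χ² = Σ (O − E)² / E
  red-fruited: (1454 − 1429.5)² / 1429.5 = 0.4199
  yellow-fruited: (452 − 476.5)² / 476.5 = 1.2597
χ² = 0.4199 + 1.2597 = 1.6796 ≈ 1.680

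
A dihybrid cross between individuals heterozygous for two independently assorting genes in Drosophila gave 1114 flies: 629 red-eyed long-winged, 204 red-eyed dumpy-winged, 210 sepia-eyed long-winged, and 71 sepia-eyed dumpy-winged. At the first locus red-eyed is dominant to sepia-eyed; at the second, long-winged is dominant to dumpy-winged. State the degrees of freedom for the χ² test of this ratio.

3

A dihybrid F₂ with independent assortment and complete dominance at both loci gives a 9:3:3:1 phenotypic ratio.
A goodness-of-fit test with 4 phenotype classes has df = 4 − 1 = 3.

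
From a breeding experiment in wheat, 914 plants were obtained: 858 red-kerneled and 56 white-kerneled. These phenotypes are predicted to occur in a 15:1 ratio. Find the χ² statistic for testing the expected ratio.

0.024

Expected counts for N = 914 under a 15:1 ratio (total parts = 16):
  red-kerneled: 914 × 15/16 = 856.875
  white-kerneled: 914 × 1/16 = 57.125
χ² = Σ (O − E)² / E
  red-kerneled: (858 − 856.875)² / 856.875 = 0.0015
  white-kerneled: (56 − 57.125)² / 57.125 = 0.0222
χ² = 0.0015 + 0.0222 = 0.0237 ≈ 0.024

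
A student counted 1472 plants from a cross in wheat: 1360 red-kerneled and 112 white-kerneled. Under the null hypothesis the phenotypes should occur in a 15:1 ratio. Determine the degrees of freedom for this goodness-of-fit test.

1

A goodness-of-fit test with 2 phenotype classes has df = 2 − 1 = 1.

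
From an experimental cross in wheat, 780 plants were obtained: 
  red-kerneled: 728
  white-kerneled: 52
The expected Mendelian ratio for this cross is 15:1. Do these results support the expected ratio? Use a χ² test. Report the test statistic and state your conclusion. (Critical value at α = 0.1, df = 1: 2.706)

0.231; consistent

Total ratio parts = 16. Expected numbers out of 780:
  red-kerneled: 780 × 15/16 = 731.25
  white-kerneled: 780 × 1/16 = 48.75
χ² = Σ (O − E)² / E
  red-kerneled: (728 − 731.25)² / 731.25 = 0.0144
  white-kerneled: (52 − 48.75)² / 48.75 = 0.2167
χ² = 0.0144 + 0.2167 = 0.2311 ≈ 0.231
Degrees of freedom = 2 − 1 = 1; critical value at α = 0.1 is 2.706.
Since 0.231 < 2.706, we fail to reject the null hypothesis — the data are consistent with the 15:1 ratio.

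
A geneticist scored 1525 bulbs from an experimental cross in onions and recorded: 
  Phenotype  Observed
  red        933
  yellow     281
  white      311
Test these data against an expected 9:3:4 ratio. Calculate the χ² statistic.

Expected counts for N = 1525 under a 9:3:4 ratio (total parts = 16):
  red: 1525 × 9/16 = 857.8125
  yellow: 1525 × 3/16 = 285.9375
  white: 1525 × 4/16 = 381.25
χ² = Σ (O − E)² / E
  red: (933 − 857.8125)² / 857.8125 = 6.5902
  yellow: (281 − 285.9375)² / 285.9375 = 0.0853
  white: (311 − 381.25)² / 381.25 = 12.9444
χ² = 6.5902 + 0.0853 + 12.9444 = 19.6199 ≈ 19.620

19.620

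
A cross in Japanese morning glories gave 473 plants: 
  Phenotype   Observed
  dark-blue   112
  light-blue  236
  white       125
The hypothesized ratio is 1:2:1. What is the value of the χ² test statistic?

Expected counts for N = 473 under a 1:2:1 ratio (total parts = 4):
  dark-blue: 473 × 1/4 = 118.25
  light-blue: 473 × 2/4 = 236.5
  white: 473 × 1/4 = 118.25
χ² = Σ (O − E)² / E
  dark-blue: (112 − 118.25)² / 118.25 = 0.3303
  light-blue: (236 − 236.5)² / 236.5 = 0.0011
  white: (125 − 118.25)² / 118.25 = 0.3853
χ² = 0.3303 + 0.0011 + 0.3853 = 0.7167 ≈ 0.717

0.717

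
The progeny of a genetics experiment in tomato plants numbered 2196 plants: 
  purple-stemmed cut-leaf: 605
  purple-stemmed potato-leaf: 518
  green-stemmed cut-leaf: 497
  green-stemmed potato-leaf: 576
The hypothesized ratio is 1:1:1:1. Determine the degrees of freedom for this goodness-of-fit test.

3

A goodness-of-fit test with 4 phenotype classes has df = 4 − 1 = 3.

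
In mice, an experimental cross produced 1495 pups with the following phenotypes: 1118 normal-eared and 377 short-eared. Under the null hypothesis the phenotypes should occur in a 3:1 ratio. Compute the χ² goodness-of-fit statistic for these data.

Total ratio parts = 4. Expected numbers out of 1495:
  normal-eared: 1495 × 3/4 = 1121.25
  short-eared: 1495 × 1/4 = 373.75
χ² = Σ (O − E)² / E
  normal-eared: (1118 − 1121.25)² / 1121.25 = 0.0094
  short-eared: (377 − 373.75)² / 373.75 = 0.0283
χ² = 0.0094 + 0.0283 = 0.0377 ≈ 0.038

0.038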